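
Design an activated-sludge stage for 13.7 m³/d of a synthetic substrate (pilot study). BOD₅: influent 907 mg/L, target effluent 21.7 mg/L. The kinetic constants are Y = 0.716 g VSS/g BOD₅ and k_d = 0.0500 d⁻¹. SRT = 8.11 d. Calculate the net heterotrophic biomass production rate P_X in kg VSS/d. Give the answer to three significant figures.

P_X ≈ 6.18 kg VSS/d

The observed yield is Y_obs = Y/(1 + k_d·θ_c) = 0.716 / (1 + 0.0500 × 8.11) = 0.716 / 1.405 = 0.5094 g VSS per g BOD₅ removed.
Mass of BOD₅ removed per day: Q(S₀ − S) = 13.7 × 885.3 g/m³ = 12.13 kg/d.
Net biomass production P_X = Y_obs × Q·(S₀ − S) = 0.5094 × 12.13 = 6.179 kg VSS/d.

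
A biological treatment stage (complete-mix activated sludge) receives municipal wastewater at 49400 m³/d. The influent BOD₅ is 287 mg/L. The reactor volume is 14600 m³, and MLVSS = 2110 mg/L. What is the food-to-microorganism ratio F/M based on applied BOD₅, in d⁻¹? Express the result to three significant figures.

Food-to-microorganism ratio F/M = Q S₀ / (V X) = 49400 × 287 / (14600 × 2110) = 0.4602 d⁻¹.

F/M ≈ 0.460 d⁻¹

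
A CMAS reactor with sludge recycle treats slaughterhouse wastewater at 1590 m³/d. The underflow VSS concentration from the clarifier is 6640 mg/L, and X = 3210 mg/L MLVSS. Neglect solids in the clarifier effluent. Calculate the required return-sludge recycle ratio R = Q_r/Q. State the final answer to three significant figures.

Solids balance on the clarifier gives (1+R)X = R·X_r, so R = X/(X_r − X) = 3210 / (6640 − 3210) = 0.9359.

R ≈ 0.936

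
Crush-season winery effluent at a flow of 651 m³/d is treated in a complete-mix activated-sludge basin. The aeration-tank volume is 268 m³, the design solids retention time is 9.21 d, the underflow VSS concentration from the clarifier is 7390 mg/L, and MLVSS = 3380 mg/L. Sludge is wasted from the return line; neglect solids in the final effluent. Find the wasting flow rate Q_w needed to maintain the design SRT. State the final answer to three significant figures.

Q_w = (V·X)/(θ_c X_r) = 268.0 × 3380 / (9.21 × 7390) = 13.31 m³/d.

Q_w ≈ 13.3 m³/d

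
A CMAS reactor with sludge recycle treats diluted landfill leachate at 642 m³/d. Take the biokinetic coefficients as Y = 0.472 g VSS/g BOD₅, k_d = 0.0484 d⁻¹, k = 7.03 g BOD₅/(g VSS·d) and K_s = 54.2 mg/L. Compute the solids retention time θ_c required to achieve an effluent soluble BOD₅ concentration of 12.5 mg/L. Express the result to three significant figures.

θ_c ≈ 1.74 d

Specific growth rate at S = 12.5 mg/L: μ = YkS/(K_s+S) = 0.472·7.03·12.5/(54.2+12.5) = 0.6218 d⁻¹.
Then 1/θ_c = μ − k_d = 0.6218 − 0.0484 = 0.5734 d⁻¹, giving θ_c = 1.744 d.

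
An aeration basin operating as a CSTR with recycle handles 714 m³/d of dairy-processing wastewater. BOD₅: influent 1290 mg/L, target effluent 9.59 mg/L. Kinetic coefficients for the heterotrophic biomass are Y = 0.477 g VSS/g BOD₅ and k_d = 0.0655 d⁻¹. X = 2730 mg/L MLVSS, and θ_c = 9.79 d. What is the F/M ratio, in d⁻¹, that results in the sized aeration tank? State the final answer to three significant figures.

Steady-state biomass mass balance: V·X·(1 + k_d·θ_c) = Y·Q·(S₀ − S)·θ_c, so V = 0.477 × 714 × (1290 − 9.59) × 9.79 / [2730 × (1 + 0.0655 × 9.79)] = 4.27×10^6 / 4481 = 952.8 m³.
Food-to-microorganism ratio F/M = Q S₀ / (V X) = 714 × 1290 / (952.8 × 2730) = 0.3541 d⁻¹.

F/M ≈ 0.354 d⁻¹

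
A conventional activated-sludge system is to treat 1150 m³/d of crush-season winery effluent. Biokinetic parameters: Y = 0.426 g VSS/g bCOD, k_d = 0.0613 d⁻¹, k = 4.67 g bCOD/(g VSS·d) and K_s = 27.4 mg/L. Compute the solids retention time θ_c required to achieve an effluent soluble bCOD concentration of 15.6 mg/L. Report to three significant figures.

From 1/θ_c = Y·k·S/(K_s + S) − k_d: Y·k·S/(K_s+S) = 0.426 × 4.67 × 15.6 / (27.4 + 15.6) = 0.7217 d⁻¹.
θ_c = 1/(μ − k_d) = 1/(0.7217 − 0.0613) = 1/0.6604 = 1.514 d.

θ_c ≈ 1.51 d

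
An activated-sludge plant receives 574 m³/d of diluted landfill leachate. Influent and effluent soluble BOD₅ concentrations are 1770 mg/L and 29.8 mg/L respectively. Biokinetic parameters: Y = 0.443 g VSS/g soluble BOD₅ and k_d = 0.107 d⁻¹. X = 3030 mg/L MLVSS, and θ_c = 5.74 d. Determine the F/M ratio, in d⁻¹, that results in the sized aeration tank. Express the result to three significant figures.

From the SRT design equation V = Y Q (S₀−S) θ_c / [X (1 + k_d θ_c)] = 0.443 × 574 × (1770 − 29.8) × 5.74 / [3030 × (1 + 0.107 × 5.74)] = 2.54×10^6 / 4891 = 519.3 m³.
Food-to-microorganism ratio F/M = Q S₀ / (V X) = 574 × 1770 / (519.3 × 3030) = 0.6457 d⁻¹.

F/M ≈ 0.646 d⁻¹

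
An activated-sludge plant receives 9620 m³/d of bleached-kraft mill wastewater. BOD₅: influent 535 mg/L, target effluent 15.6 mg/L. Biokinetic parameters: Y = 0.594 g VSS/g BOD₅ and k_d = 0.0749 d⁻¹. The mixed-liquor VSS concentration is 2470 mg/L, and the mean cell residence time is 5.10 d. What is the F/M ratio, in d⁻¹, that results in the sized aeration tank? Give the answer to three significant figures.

From the SRT design equation V = Y Q (S₀−S) θ_c / [X (1 + k_d θ_c)] = 0.594 × 9620 × (535 − 15.6) × 5.10 / [2470 × (1 + 0.0749 × 5.10)] = 1.51×10^7 / 3414 = 4434 m³.
F/M = Q·S₀ / (V·X) = 9620 × 535 / (4434 × 2470) = 0.4699 g BOD₅·(g VSS·d)⁻¹.

F/M ≈ 0.470 d⁻¹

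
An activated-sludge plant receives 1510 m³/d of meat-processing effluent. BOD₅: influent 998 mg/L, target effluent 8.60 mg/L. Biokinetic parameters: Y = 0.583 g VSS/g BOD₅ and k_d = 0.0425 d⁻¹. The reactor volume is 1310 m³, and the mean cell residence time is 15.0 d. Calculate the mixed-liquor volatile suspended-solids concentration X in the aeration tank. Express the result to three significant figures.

X ≈ 6090 mg/L

Solving the biomass balance for X: X = Y Q (S₀−S) θ_c / [V (1+k_d θ_c)] = 0.583 × 1510 × (998 − 8.60) × 15.0 / [1310 × (1 + 0.0425 × 15.0)] = 6091 mg/L.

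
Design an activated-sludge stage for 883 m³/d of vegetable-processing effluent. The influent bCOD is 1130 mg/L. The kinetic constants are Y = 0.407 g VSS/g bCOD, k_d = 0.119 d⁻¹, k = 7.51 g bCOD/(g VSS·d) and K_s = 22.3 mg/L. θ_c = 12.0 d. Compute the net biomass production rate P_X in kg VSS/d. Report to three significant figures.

From the Monod/SRT balance for a CMAS, S = K_s·(1+k_d θ_c)/[θ_c·(Y k − k_d) − 1] = 22.3 × (1 + 0.119 × 12.0) / [12.0 × (0.407 × 7.51 − 0.119) − 1] = 54.14 / 34.25 = 1.581 mg/L.
The observed yield is Y_obs = Y/(1 + k_d·θ_c) = 0.407 / (1 + 0.119 × 12.0) = 0.407 / 2.428 = 0.1676 g VSS per g bCOD removed.
Q·(S₀ − S) = 883 × (1130 − 1.58) × 10⁻³ = 996.4 kg/d removed.
P_X = Y_obs · Q(S₀ − S) = 0.1676 × 996.4 = 167.0 kg VSS/d.

P_X ≈ 167 kg VSS/d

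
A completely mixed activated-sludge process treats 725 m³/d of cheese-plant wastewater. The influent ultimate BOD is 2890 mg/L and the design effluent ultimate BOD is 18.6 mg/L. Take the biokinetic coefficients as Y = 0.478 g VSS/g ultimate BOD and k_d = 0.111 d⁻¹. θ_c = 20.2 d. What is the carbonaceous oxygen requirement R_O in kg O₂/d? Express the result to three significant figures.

Observed yield with endogenous decay: Y_obs = Y / (1 + k_d·θ_c) = 0.478 / (1 + 0.111 × 20.2) = 0.478 / 3.242 = 0.1474 g VSS/g ultimate BOD.
ΔS = 2890 − 18.6 = 2871 mg/L, so the substrate removal rate is 725 × 2871/1000 = 2082 kg ultimate BOD/d.
P_X = Y_obs·Q·(S₀ − S) = 0.1474 × 2082 = 306.9 kg VSS/d.
R_O = Q·ΔS − 1.42 P_X = 2082 − 435.8 = 1646 kg O₂/d.

R_O ≈ 1650 kg O₂/d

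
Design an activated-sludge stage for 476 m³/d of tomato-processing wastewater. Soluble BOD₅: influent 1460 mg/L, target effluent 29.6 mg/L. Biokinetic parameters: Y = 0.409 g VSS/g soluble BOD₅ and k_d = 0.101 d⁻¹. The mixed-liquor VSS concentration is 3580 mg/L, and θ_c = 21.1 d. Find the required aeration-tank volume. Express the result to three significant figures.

V ≈ 524 m³

Steady-state biomass mass balance: V·X·(1 + k_d·θ_c) = Y·Q·(S₀ − S)·θ_c, so V = 0.409 × 476 × (1460 − 29.6) × 21.1 / [3580 × (1 + 0.101 × 21.1)] = 5.88×10^6 / 11209 = 524.2 m³.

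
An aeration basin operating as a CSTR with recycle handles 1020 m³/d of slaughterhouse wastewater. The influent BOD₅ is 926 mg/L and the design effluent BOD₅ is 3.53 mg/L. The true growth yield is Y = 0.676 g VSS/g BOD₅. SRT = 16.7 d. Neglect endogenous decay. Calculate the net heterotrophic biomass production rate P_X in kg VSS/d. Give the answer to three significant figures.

With endogenous decay neglected, the observed yield equals the true yield: Y_obs = Y = 0.676 g VSS/g BOD₅.
Substrate removed = Q·(S₀ − S) = 1020 m³/d × (926 − 3.53) g/m³ = 9.41×10^5 g/d = 940.9 kg/d.
P_X = Y_obs · Q(S₀ − S) = 0.6760 × 940.9 = 636.1 kg VSS/d.

P_X ≈ 636 kg VSS/d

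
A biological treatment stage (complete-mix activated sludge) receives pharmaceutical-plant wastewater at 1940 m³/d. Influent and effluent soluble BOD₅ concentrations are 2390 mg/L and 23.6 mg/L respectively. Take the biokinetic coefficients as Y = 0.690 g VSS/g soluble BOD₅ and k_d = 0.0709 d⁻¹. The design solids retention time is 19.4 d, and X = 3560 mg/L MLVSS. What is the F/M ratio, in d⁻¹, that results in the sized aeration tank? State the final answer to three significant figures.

From the SRT design equation V = Y Q (S₀−S) θ_c / [X (1 + k_d θ_c)] = 0.690 × 1940 × (2390 − 23.6) × 19.4 / [3560 × (1 + 0.0709 × 19.4)] = 6.15×10^7 / 8457 = 7267 m³.
Food-to-microorganism ratio F/M = Q S₀ / (V X) = 1940 × 2390 / (7267 × 3560) = 0.1792 d⁻¹.

F/M ≈ 0.179 d⁻¹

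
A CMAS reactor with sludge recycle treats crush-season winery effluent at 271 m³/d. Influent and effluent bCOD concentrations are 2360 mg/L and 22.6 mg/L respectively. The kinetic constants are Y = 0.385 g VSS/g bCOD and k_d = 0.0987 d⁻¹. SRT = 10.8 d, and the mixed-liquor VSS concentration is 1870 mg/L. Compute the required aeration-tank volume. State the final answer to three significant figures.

From the SRT design equation V = Y Q (S₀−S) θ_c / [X (1 + k_d θ_c)] = 0.385 × 271 × (2360 − 22.6) × 10.8 / [1870 × (1 + 0.0987 × 10.8)] = 2.63×10^6 / 3863 = 681.7 m³.

V ≈ 682 m³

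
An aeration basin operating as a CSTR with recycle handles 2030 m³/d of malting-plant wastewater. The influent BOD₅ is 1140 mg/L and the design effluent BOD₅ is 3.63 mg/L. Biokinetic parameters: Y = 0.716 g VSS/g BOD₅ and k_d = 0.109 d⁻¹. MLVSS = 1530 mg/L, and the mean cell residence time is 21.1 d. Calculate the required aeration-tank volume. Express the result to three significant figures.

V ≈ 6900 m³

Rearranging the biomass balance for a CMAS with decay, V = Y·Q·ΔS·θ_c / [X·(1+k_d θ_c)] = 0.716 × 2030 × (1140 − 3.63) × 21.1 / [1530 × (1 + 0.109 × 21.1)] = 3.49×10^7 / 5049 = 6903 m³.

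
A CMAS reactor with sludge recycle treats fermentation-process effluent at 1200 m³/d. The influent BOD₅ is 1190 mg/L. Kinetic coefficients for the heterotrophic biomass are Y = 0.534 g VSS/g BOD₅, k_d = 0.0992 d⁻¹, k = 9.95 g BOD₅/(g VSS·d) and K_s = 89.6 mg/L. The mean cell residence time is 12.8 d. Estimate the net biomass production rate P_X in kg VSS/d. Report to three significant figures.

Effluent substrate depends only on kinetics and SRT: S = K_s(1 + k_d θ_c) / [θ_c(Yk − k_d) − 1] = 89.6 × (1 + 0.0992 × 12.8) / [12.8 × (0.534 × 9.95 − 0.0992) − 1] = 203.4 / 65.74 = 3.094 mg/L.
Observed yield with endogenous decay: Y_obs = Y / (1 + k_d·θ_c) = 0.534 / (1 + 0.0992 × 12.8) = 0.534 / 2.270 = 0.2353 g VSS/g BOD₅.
ΔS = 1190 − 3.09 = 1187 mg/L, so the substrate removal rate is 1200 × 1187/1000 = 1424 kg BOD₅/d.
P_X = Y_obs · Q(S₀ − S) = 0.2353 × 1424 = 335.1 kg VSS/d.

P_X ≈ 335 kg VSS/d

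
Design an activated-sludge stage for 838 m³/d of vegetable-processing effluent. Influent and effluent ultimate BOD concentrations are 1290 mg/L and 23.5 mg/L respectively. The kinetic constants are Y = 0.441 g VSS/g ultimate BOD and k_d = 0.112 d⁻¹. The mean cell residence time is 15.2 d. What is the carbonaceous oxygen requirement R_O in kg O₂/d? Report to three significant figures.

R_O ≈ 815 kg O₂/d

Y_obs = Y / (1 + k_d θ_c) = 0.441 / (1 + 0.112 × 15.2) = 0.441 / 2.702 = 0.1632.
Q·(S₀ − S) = 838 × (1290 − 23.5) × 10⁻³ = 1061 kg/d removed.
P_X = Y_obs·Q·(S₀ − S) = 0.1632 × 1061 = 173.2 kg VSS/d.
R_O = Q·(S₀ − S) − 1.42·P_X = 1061 − 1.42 × 173.2 = 815.4 kg O₂/d.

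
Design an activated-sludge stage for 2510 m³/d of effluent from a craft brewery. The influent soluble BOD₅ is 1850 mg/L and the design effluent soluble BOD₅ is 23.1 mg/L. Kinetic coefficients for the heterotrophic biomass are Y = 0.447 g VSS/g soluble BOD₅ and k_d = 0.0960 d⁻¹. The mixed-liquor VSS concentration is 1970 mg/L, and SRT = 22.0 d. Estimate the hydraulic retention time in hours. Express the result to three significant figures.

From the SRT design equation V = Y Q (S₀−S) θ_c / [X (1 + k_d θ_c)] = 0.447 × 2510 × (1850 − 23.1) × 22.0 / [1970 × (1 + 0.0960 × 22.0)] = 4.51×10^7 / 6131 = 7356 m³.
Hydraulic retention time τ = V/Q = 7356 / 2510 = 2.930 d = 70.33 h.

τ ≈ 70.3 h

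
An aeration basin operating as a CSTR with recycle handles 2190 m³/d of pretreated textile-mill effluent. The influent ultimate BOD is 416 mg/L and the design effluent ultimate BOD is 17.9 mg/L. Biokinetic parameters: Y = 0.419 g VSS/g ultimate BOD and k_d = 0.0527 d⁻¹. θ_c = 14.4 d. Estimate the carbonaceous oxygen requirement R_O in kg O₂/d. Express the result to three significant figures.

Y_obs = Y / (1 + k_d θ_c) = 0.419 / (1 + 0.0527 × 14.4) = 0.419 / 1.759 = 0.2382.
ΔS = 416 − 17.9 = 398.1 mg/L, so the substrate removal rate is 2190 × 398.1/1000 = 871.8 kg ultimate BOD/d.
P_X = Y_obs·Q·(S₀ − S) = 0.2382 × 871.8 = 207.7 kg VSS/d.
Carbonaceous O₂ demand = substrate oxidised − cell-mass equivalent = 871.8 − 1.42 × 207.7 = 576.9 kg O₂/d.

R_O ≈ 577 kg O₂/d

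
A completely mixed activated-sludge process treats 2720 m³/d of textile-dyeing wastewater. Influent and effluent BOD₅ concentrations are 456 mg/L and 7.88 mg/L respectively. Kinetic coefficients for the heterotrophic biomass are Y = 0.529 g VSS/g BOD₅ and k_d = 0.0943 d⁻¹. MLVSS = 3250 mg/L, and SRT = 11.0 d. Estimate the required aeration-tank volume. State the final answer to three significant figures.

V ≈ 1070 m³

From the SRT design equation V = Y Q (S₀−S) θ_c / [X (1 + k_d θ_c)] = 0.529 × 2720 × (456 − 7.88) × 11.0 / [3250 × (1 + 0.0943 × 11.0)] = 7.09×10^6 / 6621 = 1071 m³.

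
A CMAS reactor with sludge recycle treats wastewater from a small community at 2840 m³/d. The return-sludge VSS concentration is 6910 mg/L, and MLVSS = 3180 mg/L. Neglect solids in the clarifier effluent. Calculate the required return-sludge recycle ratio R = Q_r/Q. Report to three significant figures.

R ≈ 0.853

Mass balance around the secondary clarifier (neglecting effluent solids): R = X / (X_r − X) = 3180 / (6910 − 3180) = 0.8525.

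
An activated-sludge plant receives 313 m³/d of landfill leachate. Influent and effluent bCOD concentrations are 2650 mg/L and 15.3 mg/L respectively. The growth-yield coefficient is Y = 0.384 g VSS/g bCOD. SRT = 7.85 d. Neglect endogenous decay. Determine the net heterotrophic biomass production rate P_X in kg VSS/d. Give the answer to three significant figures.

No decay correction is needed, so Y_obs = Y = 0.384.
Mass of bCOD removed per day: Q(S₀ − S) = 313 × 2635 g/m³ = 824.7 kg/d.
Net biomass production P_X = Y_obs × Q·(S₀ − S) = 0.3840 × 824.7 = 316.7 kg VSS/d.

P_X ≈ 317 kg VSS/d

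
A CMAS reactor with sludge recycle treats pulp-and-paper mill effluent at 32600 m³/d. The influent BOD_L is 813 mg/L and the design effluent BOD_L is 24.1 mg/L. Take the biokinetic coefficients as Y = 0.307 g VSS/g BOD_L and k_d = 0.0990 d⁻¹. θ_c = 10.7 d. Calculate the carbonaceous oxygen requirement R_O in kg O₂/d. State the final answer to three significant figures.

Y_obs = Y / (1 + k_d θ_c) = 0.307 / (1 + 0.0990 × 10.7) = 0.307 / 2.059 = 0.1491.
Mass of BOD_L removed per day: Q(S₀ − S) = 32600 × 788.9 g/m³ = 25718 kg/d.
P_X = Y_obs·Q·(S₀ − S) = 0.1491 × 25718 = 3834 kg VSS/d.
Carbonaceous O₂ demand = substrate oxidised − cell-mass equivalent = 25718 − 1.42 × 3834 = 20274 kg O₂/d.

R_O ≈ 20300 kg O₂/d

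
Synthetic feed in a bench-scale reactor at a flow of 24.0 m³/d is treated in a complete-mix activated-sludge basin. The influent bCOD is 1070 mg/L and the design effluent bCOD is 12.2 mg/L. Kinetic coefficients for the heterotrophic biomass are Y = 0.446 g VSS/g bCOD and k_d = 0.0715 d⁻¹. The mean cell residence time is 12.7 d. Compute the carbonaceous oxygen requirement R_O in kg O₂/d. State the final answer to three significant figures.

Observed yield with endogenous decay: Y_obs = Y / (1 + k_d·θ_c) = 0.446 / (1 + 0.0715 × 12.7) = 0.446 / 1.908 = 0.2337 g VSS/g bCOD.
ΔS = 1070 − 12.2 = 1058 mg/L, so the substrate removal rate is 24.0 × 1058/1000 = 25.39 kg bCOD/d.
Biomass synthesised: P_X = Y_obs × 25.39 = 5.934 kg VSS/d.
R_O = Q·(S₀ − S) − 1.42·P_X = 25.39 − 1.42 × 5.934 = 16.96 kg O₂/d.

R_O ≈ 17.0 kg O₂/d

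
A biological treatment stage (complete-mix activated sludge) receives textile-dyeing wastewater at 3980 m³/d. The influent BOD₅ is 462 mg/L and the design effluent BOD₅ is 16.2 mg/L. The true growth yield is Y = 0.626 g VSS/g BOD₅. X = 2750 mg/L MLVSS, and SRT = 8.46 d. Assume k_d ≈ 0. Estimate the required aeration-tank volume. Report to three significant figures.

With k_d = 0 the design equation reduces to V = Y Q (S₀−S) θ_c / X = 0.626 × 3980 × (462 − 16.2) × 8.46 / 2750 = 3417 m³.

V ≈ 3420 m³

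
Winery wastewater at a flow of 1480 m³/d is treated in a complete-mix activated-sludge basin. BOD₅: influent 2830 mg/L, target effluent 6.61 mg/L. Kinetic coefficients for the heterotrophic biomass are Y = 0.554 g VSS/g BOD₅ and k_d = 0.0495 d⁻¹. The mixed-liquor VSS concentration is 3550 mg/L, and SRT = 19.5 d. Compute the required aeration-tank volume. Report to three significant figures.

Steady-state biomass mass balance: V·X·(1 + k_d·θ_c) = Y·Q·(S₀ − S)·θ_c, so V = 0.554 × 1480 × (2830 − 6.61) × 19.5 / [3550 × (1 + 0.0495 × 19.5)] = 4.51×10^7 / 6977 = 6470 m³.

V ≈ 6470 m³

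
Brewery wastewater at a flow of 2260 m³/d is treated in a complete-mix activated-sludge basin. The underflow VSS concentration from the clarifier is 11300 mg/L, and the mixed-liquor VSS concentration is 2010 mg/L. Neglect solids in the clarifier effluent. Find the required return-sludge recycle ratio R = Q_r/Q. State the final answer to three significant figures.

R ≈ 0.216

Mass balance around the secondary clarifier (neglecting effluent solids): R = X / (X_r − X) = 2010 / (11300 − 2010) = 0.2164.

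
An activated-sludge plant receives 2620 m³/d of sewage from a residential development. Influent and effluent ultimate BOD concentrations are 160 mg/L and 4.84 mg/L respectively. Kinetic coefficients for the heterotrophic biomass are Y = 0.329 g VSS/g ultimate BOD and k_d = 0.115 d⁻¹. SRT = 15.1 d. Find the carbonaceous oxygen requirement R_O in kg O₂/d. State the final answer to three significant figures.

R_O ≈ 337 kg O₂/d

The observed yield is Y_obs = Y/(1 + k_d·θ_c) = 0.329 / (1 + 0.115 × 15.1) = 0.329 / 2.736 = 0.1202 g VSS per g ultimate BOD removed.
Mass of ultimate BOD removed per day: Q(S₀ − S) = 2620 × 155.2 g/m³ = 406.5 kg/d.
Biomass synthesised: P_X = Y_obs × 406.5 = 48.87 kg VSS/d.
Carbonaceous O₂ demand = substrate oxidised − cell-mass equivalent = 406.5 − 1.42 × 48.87 = 337.1 kg O₂/d.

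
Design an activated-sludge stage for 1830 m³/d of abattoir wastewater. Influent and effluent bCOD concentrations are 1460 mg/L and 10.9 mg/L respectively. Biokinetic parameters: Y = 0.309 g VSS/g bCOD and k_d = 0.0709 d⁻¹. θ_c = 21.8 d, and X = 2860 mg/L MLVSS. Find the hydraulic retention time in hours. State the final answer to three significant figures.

Rearranging the biomass balance for a CMAS with decay, V = Y·Q·ΔS·θ_c / [X·(1+k_d θ_c)] = 0.309 × 1830 × (1460 − 10.9) × 21.8 / [2860 × (1 + 0.0709 × 21.8)] = 1.79×10^7 / 7280 = 2454 m³.
Hydraulic retention time τ = V/Q = 2454 / 1830 = 1.341 d = 32.18 h.

τ ≈ 32.2 h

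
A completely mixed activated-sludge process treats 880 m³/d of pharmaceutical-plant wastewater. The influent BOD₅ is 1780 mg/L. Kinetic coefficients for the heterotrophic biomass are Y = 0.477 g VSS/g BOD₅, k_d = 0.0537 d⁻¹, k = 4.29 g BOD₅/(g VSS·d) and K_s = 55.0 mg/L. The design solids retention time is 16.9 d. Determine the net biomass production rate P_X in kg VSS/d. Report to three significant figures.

From the Monod/SRT balance for a CMAS, S = K_s·(1+k_d θ_c)/[θ_c·(Y k − k_d) − 1] = 55.0 × (1 + 0.0537 × 16.9) / [16.9 × (0.477 × 4.29 − 0.0537) − 1] = 104.9 / 32.68 = 3.211 mg/L.
Observed yield with endogenous decay: Y_obs = Y / (1 + k_d·θ_c) = 0.477 / (1 + 0.0537 × 16.9) = 0.477 / 1.908 = 0.2501 g VSS/g BOD₅.
ΔS = 1780 − 3.21 = 1777 mg/L, so the substrate removal rate is 880 × 1777/1000 = 1564 kg BOD₅/d.
P_X = Y_obs · Q(S₀ − S) = 0.2501 × 1564 = 391.0 kg VSS/d.

P_X ≈ 391 kg VSS/d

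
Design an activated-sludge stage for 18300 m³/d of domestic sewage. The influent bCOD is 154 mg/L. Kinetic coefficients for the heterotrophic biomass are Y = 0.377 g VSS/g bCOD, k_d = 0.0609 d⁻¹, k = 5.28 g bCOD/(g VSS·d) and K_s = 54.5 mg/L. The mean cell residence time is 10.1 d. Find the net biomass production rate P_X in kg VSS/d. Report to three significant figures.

P_X ≈ 638 kg VSS/d

From the Monod/SRT balance for a CMAS, S = K_s·(1+k_d θ_c)/[θ_c·(Y k − k_d) − 1] = 54.5 × (1 + 0.0609 × 10.1) / [10.1 × (0.377 × 5.28 − 0.0609) − 1] = 88.02 / 18.49 = 4.761 mg/L.
Correct the yield for decay: Y_obs = Y/(1 + k_d θ_c) = 0.377 / (1 + 0.0609 × 10.1) = 0.377 / 1.615 = 0.2334.
Q·(S₀ − S) = 18300 × (154 − 4.76) × 10⁻³ = 2731 kg/d removed.
P_X = Y_obs · Q(S₀ − S) = 0.2334 × 2731 = 637.5 kg VSS/d.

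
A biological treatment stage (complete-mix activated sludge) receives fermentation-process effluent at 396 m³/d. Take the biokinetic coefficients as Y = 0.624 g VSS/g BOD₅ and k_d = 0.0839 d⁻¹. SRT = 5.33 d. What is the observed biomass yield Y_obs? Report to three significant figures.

Y_obs ≈ 0.431 g VSS/g BOD₅

The observed yield is Y_obs = Y/(1 + k_d·θ_c) = 0.624 / (1 + 0.0839 × 5.33) = 0.624 / 1.447 = 0.4312 g VSS per g BOD₅ removed.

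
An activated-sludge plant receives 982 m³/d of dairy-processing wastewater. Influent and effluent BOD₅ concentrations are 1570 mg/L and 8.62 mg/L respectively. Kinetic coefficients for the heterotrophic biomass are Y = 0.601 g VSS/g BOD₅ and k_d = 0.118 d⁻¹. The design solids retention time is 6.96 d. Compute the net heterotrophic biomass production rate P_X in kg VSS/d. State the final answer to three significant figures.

Observed yield with endogenous decay: Y_obs = Y / (1 + k_d·θ_c) = 0.601 / (1 + 0.118 × 6.96) = 0.601 / 1.821 = 0.3300 g VSS/g BOD₅.
Mass of BOD₅ removed per day: Q(S₀ − S) = 982 × 1561 g/m³ = 1533 kg/d.
So the net sludge growth is P_X = 0.3300 × 1533 = 506.0 kg VSS/d.

P_X ≈ 506 kg VSS/d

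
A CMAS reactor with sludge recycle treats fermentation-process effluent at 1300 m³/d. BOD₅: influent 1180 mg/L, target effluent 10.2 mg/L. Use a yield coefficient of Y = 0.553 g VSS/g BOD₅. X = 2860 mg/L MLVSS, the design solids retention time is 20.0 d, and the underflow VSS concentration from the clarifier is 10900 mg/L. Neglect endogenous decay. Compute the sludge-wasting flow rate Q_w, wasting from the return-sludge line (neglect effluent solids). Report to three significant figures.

Q_w ≈ 77.2 m³/d

With k_d = 0 the design equation reduces to V = Y Q (S₀−S) θ_c / X = 0.553 × 1300 × (1180 − 10.2) × 20.0 / 2860 = 5881 m³.
Wasting from the return line (neglecting effluent solids): Q_w = V·X / (θ_c·X_r) = 5881 × 2860 / (20.0 × 10900) = 77.15 m³/d.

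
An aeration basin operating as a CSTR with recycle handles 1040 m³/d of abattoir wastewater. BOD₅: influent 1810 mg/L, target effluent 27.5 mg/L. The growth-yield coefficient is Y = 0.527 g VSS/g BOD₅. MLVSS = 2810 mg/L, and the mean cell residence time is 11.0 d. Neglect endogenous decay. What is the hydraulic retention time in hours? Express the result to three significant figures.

With k_d = 0 the design equation reduces to V = Y Q (S₀−S) θ_c / X = 0.527 × 1040 × (1810 − 27.5) × 11.0 / 2810 = 3824 m³.
τ = V/Q = 3824/1040 = 3.677 d, or 88.25 h.

τ ≈ 88.3 h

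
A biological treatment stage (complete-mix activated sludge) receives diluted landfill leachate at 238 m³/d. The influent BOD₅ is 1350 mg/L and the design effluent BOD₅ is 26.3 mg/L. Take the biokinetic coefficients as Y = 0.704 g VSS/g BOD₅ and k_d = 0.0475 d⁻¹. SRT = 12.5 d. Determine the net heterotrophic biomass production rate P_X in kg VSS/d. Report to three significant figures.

The observed yield is Y_obs = Y/(1 + k_d·θ_c) = 0.704 / (1 + 0.0475 × 12.5) = 0.704 / 1.594 = 0.4417 g VSS per g BOD₅ removed.
Substrate removed = Q·(S₀ − S) = 238 m³/d × (1350 − 26.3) g/m³ = 3.15×10^5 g/d = 315.0 kg/d.
Net biomass production P_X = Y_obs × Q·(S₀ − S) = 0.4417 × 315.0 = 139.2 kg VSS/d.

P_X ≈ 139 kg VSS/d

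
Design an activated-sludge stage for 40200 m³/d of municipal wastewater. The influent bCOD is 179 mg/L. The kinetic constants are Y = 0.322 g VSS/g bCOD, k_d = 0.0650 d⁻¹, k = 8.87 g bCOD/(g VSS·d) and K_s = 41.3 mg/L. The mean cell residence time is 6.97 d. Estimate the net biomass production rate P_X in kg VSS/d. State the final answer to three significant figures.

P_X ≈ 1570 kg VSS/d

For a completely mixed reactor with recycle the Lawrence–McCarty relation gives S = K_s·(1 + k_d·θ_c) / [θ_c·(Y·k − k_d) − 1] = 41.3 × (1 + 0.0650 × 6.97) / [6.97 × (0.322 × 8.87 − 0.0650) − 1] = 60.01 / 18.45 = 3.252 mg/L.
The observed yield is Y_obs = Y/(1 + k_d·θ_c) = 0.322 / (1 + 0.0650 × 6.97) = 0.322 / 1.453 = 0.2216 g VSS per g bCOD removed.
Mass of bCOD removed per day: Q(S₀ − S) = 40200 × 175.8 g/m³ = 7065 kg/d.
Biomass produced: P_X = Y_obs·Q·ΔS = 0.2216 × 7065 ≈ 1566 kg VSS/d.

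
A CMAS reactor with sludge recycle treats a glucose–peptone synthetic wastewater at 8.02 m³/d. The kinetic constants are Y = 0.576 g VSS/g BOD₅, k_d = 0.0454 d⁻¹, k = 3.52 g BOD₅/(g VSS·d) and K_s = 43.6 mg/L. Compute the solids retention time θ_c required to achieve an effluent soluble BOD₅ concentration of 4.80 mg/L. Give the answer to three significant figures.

Specific growth rate at S = 4.80 mg/L: μ = YkS/(K_s+S) = 0.576·3.52·4.80/(43.6+4.80) = 0.2011 d⁻¹.
Then 1/θ_c = μ − k_d = 0.2011 − 0.0454 = 0.1557 d⁻¹, giving θ_c = 6.424 d.

θ_c ≈ 6.42 d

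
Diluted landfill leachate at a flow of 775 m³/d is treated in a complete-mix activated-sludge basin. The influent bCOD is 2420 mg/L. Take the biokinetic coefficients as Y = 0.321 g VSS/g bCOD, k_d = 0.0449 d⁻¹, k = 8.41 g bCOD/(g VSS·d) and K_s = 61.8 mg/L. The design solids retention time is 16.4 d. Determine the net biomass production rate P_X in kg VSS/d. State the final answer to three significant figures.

From the Monod/SRT balance for a CMAS, S = K_s·(1+k_d θ_c)/[θ_c·(Y k − k_d) − 1] = 61.8 × (1 + 0.0449 × 16.4) / [16.4 × (0.321 × 8.41 − 0.0449) − 1] = 107.3 / 42.54 = 2.523 mg/L.
Y_obs = Y / (1 + k_d θ_c) = 0.321 / (1 + 0.0449 × 16.4) = 0.321 / 1.736 = 0.1849.
Q·(S₀ − S) = 775 × (2420 − 2.52) × 10⁻³ = 1874 kg/d removed.
Net biomass production P_X = Y_obs × Q·(S₀ − S) = 0.1849 × 1874 = 346.4 kg VSS/d.

P_X ≈ 346 kg VSS/d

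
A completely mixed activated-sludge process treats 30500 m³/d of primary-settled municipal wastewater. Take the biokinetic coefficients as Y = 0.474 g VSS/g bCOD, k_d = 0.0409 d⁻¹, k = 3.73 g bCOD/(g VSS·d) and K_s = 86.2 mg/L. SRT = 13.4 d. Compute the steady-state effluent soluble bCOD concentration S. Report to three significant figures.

S ≈ 6.03 mg/L

From the Monod/SRT balance for a CMAS, S = K_s·(1+k_d θ_c)/[θ_c·(Y k − k_d) − 1] = 86.2 × (1 + 0.0409 × 13.4) / [13.4 × (0.474 × 3.73 − 0.0409) − 1] = 133.4 / 22.14 = 6.026 mg/L.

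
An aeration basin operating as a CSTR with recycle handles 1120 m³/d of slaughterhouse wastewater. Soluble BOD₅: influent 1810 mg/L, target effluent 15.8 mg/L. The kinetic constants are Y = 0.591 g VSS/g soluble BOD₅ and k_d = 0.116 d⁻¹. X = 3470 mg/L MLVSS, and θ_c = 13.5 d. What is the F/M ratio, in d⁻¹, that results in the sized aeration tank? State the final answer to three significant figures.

Rearranging the biomass balance for a CMAS with decay, V = Y·Q·ΔS·θ_c / [X·(1+k_d θ_c)] = 0.591 × 1120 × (1810 − 15.8) × 13.5 / [3470 × (1 + 0.116 × 13.5)] = 1.6×10^7 / 8904 = 1801 m³.
F/M = Q·S₀ / (V·X) = 1120 × 1810 / (1801 × 3470) = 0.3244 g soluble BOD₅·(g VSS·d)⁻¹.

F/M ≈ 0.324 d⁻¹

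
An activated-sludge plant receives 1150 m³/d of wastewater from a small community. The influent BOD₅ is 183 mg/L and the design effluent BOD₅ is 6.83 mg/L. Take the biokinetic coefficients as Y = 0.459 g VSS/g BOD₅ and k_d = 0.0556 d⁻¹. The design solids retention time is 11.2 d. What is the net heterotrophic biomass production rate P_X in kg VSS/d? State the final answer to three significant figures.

Observed yield with endogenous decay: Y_obs = Y / (1 + k_d·θ_c) = 0.459 / (1 + 0.0556 × 11.2) = 0.459 / 1.623 = 0.2829 g VSS/g BOD₅.
ΔS = 183 − 6.83 = 176.2 mg/L, so the substrate removal rate is 1150 × 176.2/1000 = 202.6 kg BOD₅/d.
Biomass produced: P_X = Y_obs·Q·ΔS = 0.2829 × 202.6 ≈ 57.31 kg VSS/d.

P_X ≈ 57.3 kg VSS/d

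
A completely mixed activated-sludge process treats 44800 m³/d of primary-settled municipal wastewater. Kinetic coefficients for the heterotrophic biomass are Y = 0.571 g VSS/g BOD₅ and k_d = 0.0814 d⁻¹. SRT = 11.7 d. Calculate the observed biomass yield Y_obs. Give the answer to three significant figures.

Y_obs = Y / (1 + k_d θ_c) = 0.571 / (1 + 0.0814 × 11.7) = 0.571 / 1.952 = 0.2925.

Y_obs ≈ 0.292 g VSS/g BOD₅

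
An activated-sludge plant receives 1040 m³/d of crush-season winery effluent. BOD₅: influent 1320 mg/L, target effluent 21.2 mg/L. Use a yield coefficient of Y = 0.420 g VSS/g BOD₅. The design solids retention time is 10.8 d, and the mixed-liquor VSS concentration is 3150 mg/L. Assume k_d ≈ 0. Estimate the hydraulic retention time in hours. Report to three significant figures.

τ ≈ 44.9 h

V·X = Y·Q·ΔS·θ_c gives V = 0.420 × 1040 × (1320 − 21.2) × 10.8 / 3150 = 1945 m³.
Hydraulic retention time τ = V/Q = 1945 / 1040 = 1.870 d = 44.89 h.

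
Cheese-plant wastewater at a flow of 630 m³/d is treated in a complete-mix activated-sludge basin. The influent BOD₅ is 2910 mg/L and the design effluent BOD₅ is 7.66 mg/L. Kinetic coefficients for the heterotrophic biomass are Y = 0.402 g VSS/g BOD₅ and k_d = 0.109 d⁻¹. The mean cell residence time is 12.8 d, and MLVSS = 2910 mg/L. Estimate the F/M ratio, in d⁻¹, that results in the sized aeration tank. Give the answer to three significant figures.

F/M ≈ 0.467 d⁻¹

Steady-state biomass mass balance: V·X·(1 + k_d·θ_c) = Y·Q·(S₀ − S)·θ_c, so V = 0.402 × 630 × (2910 − 7.66) × 12.8 / [2910 × (1 + 0.109 × 12.8)] = 9.41×10^6 / 6970 = 1350 m³.
F/M = applied load / biomass = Q·S₀/(V·X) = 630 × 2910 / (1350 × 2910) = 0.4667 d⁻¹.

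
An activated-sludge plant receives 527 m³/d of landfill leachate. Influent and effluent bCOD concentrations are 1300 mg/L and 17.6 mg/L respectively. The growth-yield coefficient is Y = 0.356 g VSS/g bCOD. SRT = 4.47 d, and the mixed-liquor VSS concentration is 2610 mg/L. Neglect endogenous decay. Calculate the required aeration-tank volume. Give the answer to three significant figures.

V ≈ 412 m³

V·X = Y·Q·ΔS·θ_c gives V = 0.356 × 527 × (1300 − 17.6) × 4.47 / 2610 = 412.1 m³.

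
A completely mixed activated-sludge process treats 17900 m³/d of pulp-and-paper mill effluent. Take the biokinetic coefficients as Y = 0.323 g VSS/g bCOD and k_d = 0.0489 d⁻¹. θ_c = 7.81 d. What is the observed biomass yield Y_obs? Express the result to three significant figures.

Observed yield with endogenous decay: Y_obs = Y / (1 + k_d·θ_c) = 0.323 / (1 + 0.0489 × 7.81) = 0.323 / 1.382 = 0.2337 g VSS/g bCOD.

Y_obs ≈ 0.234 g VSS/g bCOD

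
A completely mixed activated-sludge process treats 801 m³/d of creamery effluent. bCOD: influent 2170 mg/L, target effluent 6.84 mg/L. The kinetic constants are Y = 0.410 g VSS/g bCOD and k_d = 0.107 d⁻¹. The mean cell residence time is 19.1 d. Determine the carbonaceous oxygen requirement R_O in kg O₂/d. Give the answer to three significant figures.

R_O ≈ 1400 kg O₂/d

Observed yield with endogenous decay: Y_obs = Y / (1 + k_d·θ_c) = 0.410 / (1 + 0.107 × 19.1) = 0.410 / 3.044 = 0.1347 g VSS/g bCOD.
Substrate removed = Q·(S₀ − S) = 801 m³/d × (2170 − 6.84) g/m³ = 1.73×10^6 g/d = 1733 kg/d.
Net sludge production P_X = 0.1347 × 1733 = 233.4 kg VSS/d.
Carbonaceous O₂ demand = substrate oxidised − cell-mass equivalent = 1733 − 1.42 × 233.4 = 1401 kg O₂/d.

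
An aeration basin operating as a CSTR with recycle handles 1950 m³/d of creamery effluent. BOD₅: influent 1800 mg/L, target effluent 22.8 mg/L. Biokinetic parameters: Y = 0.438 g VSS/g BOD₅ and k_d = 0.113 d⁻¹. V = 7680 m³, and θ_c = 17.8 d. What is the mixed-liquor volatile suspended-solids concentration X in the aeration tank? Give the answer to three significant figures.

X ≈ 1170 mg/L

X = Y·Q·ΔS·θ_c / [V·(1 + k_d θ_c)] = 0.438 × 1950 × (1800 − 22.8) × 17.8 / [7680 × (1 + 0.113 × 17.8)] = 1168 mg/L.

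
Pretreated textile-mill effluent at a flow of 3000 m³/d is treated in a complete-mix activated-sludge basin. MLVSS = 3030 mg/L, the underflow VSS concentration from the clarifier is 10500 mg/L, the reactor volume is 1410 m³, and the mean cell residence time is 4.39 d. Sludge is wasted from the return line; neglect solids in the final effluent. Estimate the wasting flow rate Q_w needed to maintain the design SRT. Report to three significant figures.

Q_w ≈ 92.7 m³/d

Wasting from the return line (neglecting effluent solids): Q_w = V·X / (θ_c·X_r) = 1410 × 3030 / (4.39 × 10500) = 92.68 m³/d.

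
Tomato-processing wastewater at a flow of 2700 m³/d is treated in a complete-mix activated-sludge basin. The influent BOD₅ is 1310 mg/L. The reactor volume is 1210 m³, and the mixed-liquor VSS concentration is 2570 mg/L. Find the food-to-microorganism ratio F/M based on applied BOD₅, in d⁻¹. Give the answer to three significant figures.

F/M = applied load / biomass = Q·S₀/(V·X) = 2700 × 1310 / (1210 × 2570) = 1.137 d⁻¹.

F/M ≈ 1.14 d⁻¹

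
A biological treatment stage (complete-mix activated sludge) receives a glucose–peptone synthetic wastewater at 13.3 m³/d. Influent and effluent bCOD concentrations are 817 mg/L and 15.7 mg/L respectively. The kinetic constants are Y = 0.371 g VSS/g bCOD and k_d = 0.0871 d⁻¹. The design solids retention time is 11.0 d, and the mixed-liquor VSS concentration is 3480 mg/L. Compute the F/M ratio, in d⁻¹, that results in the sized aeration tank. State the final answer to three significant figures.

Steady-state biomass mass balance: V·X·(1 + k_d·θ_c) = Y·Q·(S₀ − S)·θ_c, so V = 0.371 × 13.3 × (817 − 15.7) × 11.0 / [3480 × (1 + 0.0871 × 11.0)] = 4.35×10^4 / 6814 = 6.383 m³.
Food-to-microorganism ratio F/M = Q S₀ / (V X) = 13.3 × 817 / (6.383 × 3480) = 0.4892 d⁻¹.

F/M ≈ 0.489 d⁻¹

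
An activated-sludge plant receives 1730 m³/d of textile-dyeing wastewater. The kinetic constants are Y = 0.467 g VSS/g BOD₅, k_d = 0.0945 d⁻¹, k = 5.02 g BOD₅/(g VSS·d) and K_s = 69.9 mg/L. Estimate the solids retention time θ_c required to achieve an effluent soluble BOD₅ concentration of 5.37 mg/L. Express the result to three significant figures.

At the target effluent, Y k S/(K_s+S) = 0.467×5.02×5.37/75.27 = 0.1673 d⁻¹.
θ_c = 1/(μ − k_d) = 1/(0.1673 − 0.0945) = 1/0.07275 = 13.75 d.

θ_c ≈ 13.7 d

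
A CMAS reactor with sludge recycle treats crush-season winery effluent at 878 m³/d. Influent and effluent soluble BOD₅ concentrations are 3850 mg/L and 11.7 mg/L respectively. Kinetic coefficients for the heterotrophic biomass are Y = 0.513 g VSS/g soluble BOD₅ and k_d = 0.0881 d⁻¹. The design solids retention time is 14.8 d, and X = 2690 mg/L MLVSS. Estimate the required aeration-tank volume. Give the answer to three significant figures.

Steady-state biomass mass balance: V·X·(1 + k_d·θ_c) = Y·Q·(S₀ − S)·θ_c, so V = 0.513 × 878 × (3850 − 11.7) × 14.8 / [2690 × (1 + 0.0881 × 14.8)] = 2.56×10^7 / 6197 = 4129 m³.

V ≈ 4130 m³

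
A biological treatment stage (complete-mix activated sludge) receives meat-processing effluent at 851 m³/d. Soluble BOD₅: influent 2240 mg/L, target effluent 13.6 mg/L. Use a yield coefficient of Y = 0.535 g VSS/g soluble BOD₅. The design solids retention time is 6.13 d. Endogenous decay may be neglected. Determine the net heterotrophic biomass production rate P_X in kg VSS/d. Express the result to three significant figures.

No decay correction is needed, so Y_obs = Y = 0.535.
Substrate removed = Q·(S₀ − S) = 851 m³/d × (2240 − 13.6) g/m³ = 1.89×10^6 g/d = 1895 kg/d.
So the net sludge growth is P_X = 0.5350 × 1895 = 1014 kg VSS/d.

P_X ≈ 1010 kg VSS/d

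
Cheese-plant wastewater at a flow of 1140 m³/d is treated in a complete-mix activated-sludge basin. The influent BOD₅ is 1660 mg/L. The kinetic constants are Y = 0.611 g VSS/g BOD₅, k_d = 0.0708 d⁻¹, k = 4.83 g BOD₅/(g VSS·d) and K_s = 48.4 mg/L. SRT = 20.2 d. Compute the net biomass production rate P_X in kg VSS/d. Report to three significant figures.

Effluent substrate depends only on kinetics and SRT: S = K_s(1 + k_d θ_c) / [θ_c(Yk − k_d) − 1] = 48.4 × (1 + 0.0708 × 20.2) / [20.2 × (0.611 × 4.83 − 0.0708) − 1] = 117.6 / 57.18 = 2.057 mg/L.
Observed yield with endogenous decay: Y_obs = Y / (1 + k_d·θ_c) = 0.611 / (1 + 0.0708 × 20.2) = 0.611 / 2.430 = 0.2514 g VSS/g BOD₅.
Mass of BOD₅ removed per day: Q(S₀ − S) = 1140 × 1658 g/m³ = 1890 kg/d.
So the net sludge growth is P_X = 0.2514 × 1890 = 475.2 kg VSS/d.

P_X ≈ 475 kg VSS/d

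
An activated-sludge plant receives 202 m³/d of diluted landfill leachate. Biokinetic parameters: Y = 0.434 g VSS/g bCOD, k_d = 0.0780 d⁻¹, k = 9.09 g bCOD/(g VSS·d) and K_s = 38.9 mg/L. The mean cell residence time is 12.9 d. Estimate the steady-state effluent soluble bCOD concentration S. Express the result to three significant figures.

From the Monod/SRT balance for a CMAS, S = K_s·(1+k_d θ_c)/[θ_c·(Y k − k_d) − 1] = 38.9 × (1 + 0.0780 × 12.9) / [12.9 × (0.434 × 9.09 − 0.0780) − 1] = 78.04 / 48.89 = 1.596 mg/L.

S ≈ 1.60 mg/L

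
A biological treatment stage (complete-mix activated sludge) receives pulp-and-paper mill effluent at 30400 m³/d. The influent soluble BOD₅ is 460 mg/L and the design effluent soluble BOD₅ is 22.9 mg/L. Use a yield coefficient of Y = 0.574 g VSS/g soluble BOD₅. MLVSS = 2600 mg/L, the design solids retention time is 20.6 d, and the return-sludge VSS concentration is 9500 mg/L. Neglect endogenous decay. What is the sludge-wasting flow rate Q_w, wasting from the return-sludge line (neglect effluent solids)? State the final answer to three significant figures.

Q_w ≈ 803 m³/d

Biomass mass balance (decay neglected): V·X = Y·Q·(S₀ − S)·θ_c, so V = 0.574 × 30400 × (460 − 22.9) × 20.6 / 2600 = 60431 m³.
Q_w = (V·X)/(θ_c X_r) = 60431 × 2600 / (20.6 × 9500) = 802.9 m³/d.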